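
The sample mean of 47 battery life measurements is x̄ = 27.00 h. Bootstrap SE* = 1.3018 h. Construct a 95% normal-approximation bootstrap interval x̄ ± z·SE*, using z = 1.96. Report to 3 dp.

Margin = 1.96 × 1.3018 = 2.5515
Interval: 27.00 ± 2.5515

(24.448, 29.552)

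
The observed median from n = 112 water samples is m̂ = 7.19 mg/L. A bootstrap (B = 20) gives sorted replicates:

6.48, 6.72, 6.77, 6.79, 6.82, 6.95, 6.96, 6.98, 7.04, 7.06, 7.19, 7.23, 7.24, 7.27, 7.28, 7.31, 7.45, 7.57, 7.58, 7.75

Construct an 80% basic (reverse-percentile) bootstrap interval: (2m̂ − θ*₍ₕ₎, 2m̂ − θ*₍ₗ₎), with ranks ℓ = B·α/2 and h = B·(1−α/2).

(6.81, 7.66)

Percentile endpoints at ranks 2 and 18: θ*₍2₎ = 6.72, θ*₍18₎ = 7.57.
Basic interval reflects these around m̂:
  lower = 2 × 7.19 − 7.57 = 6.81
  upper = 2 × 7.19 − 6.72 = 7.66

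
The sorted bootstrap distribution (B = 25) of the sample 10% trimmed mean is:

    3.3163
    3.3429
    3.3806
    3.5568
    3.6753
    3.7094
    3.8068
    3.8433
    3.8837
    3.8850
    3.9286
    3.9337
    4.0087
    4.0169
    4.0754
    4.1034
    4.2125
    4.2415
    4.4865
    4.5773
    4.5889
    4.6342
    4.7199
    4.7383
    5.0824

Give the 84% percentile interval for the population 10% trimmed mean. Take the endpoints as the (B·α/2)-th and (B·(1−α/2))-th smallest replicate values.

(3.3429, 4.7199)

α = 0.16; lower rank = 25 × 0.080 = 2; upper rank = 25 × 0.920 = 23.
The 2nd smallest replicate is 3.3429; the 23rd is 4.7199.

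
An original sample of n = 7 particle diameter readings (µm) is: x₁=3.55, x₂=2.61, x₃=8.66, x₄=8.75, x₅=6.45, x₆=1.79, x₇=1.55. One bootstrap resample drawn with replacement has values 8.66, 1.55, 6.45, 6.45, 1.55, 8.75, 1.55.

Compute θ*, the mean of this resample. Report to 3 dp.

θ* = 4.994

Mean = (8.66 + 1.55 + 6.45 + 6.45 + 1.55 + 8.75 + 1.55) / 7 = 34.960 / 7 = 4.994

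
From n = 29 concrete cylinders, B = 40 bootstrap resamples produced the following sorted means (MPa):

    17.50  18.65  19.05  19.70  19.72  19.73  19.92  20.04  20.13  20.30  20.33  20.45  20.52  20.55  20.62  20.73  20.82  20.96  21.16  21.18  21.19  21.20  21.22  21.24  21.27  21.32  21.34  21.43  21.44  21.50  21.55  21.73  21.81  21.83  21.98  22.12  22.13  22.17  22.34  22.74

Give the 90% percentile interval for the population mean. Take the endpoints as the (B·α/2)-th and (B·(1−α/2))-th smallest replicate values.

(18.65, 22.17)

α = 0.10; lower rank = 40 × 0.050 = 2; upper rank = 40 × 0.950 = 38.
The 2nd smallest replicate is 18.65; the 38th is 22.17.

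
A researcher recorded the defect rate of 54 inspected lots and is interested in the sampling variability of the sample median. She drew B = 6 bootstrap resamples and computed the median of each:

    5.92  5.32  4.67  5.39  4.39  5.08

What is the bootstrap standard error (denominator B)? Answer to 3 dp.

Bootstrap SE is the standard deviation of the 6 replicate medians.
Mean of replicates: (5.92 + 5.32 + 4.67 + 5.39 + 4.39 + 5.08) / 6 = 30.7700 / 6 = 5.1283
Sum of squared deviations: (+0.7917)² + (+0.1917)² + (−0.4583)² + (+0.2617)² + (−0.7383)² + (−0.0483)² = 1.4895
Variance = 1.4895 / 6 = 0.2482
SE* = √0.2482

SE* = 0.498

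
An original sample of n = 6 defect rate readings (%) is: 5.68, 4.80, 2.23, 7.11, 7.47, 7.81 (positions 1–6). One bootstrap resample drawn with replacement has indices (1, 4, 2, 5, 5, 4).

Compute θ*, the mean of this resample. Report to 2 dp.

θ* = 6.61

Resample values: 5.68, 7.11, 4.80, 7.47, 7.47, 7.11.
Mean = (5.68 + 7.11 + 4.80 + 7.47 + 7.47 + 7.11) / 6 = 39.640 / 6 = 6.61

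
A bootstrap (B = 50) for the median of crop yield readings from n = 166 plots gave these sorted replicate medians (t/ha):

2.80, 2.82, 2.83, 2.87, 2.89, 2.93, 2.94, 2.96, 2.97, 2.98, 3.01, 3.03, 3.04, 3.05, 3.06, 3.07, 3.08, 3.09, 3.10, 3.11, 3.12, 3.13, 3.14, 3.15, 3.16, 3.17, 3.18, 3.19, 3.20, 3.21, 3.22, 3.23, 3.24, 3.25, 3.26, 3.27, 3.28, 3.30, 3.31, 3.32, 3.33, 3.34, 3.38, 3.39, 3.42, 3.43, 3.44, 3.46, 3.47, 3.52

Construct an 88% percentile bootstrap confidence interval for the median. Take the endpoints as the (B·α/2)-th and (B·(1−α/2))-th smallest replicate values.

(2.83, 3.44)

α = 0.12; lower rank = 50 × 0.060 = 3; upper rank = 50 × 0.940 = 47.
The 3rd smallest replicate is 2.83; the 47th is 3.44.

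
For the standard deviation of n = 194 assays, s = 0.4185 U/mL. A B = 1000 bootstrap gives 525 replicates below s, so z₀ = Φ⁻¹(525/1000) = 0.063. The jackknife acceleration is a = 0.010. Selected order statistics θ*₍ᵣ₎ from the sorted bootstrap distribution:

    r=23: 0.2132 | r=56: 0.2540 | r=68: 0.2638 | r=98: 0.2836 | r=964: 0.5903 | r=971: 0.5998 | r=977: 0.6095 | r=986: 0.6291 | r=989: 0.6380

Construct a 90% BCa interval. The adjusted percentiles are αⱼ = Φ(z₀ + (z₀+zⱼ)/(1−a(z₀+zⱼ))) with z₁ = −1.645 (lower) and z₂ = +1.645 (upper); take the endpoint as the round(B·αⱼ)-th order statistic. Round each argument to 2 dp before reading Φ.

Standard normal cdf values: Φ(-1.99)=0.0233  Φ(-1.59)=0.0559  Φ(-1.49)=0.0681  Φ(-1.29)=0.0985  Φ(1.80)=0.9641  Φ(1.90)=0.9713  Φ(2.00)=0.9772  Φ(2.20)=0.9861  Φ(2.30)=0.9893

(0.2638, 0.5903)

Lower: z₀ + z₁ = 0.063 + (-1.645) = -1.582; 1 − a(z₀+z₁) = 1 − (0.010)(-1.582) = 1.0158; argument = 0.063 + (-1.582)/1.0158 = -1.4944 → -1.49.
α₁ = Φ(-1.49) = 0.0681; rank = round(1000 × 0.0681) = 68; θ*₍68₎ = 0.2638.
Upper: z₀ + z₂ = 1.708; 1 − a(z₀+z₂) = 0.9829; argument = 1.8007 → 1.80; α₂ = 0.9641; rank = 964; θ*₍964₎ = 0.5903.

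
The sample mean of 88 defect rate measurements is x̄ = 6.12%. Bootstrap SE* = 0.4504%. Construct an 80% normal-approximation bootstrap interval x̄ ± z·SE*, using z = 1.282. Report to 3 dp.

Margin = 1.282 × 0.4504 = 0.5774
Interval: 6.12 ± 0.5774

(5.543, 6.697)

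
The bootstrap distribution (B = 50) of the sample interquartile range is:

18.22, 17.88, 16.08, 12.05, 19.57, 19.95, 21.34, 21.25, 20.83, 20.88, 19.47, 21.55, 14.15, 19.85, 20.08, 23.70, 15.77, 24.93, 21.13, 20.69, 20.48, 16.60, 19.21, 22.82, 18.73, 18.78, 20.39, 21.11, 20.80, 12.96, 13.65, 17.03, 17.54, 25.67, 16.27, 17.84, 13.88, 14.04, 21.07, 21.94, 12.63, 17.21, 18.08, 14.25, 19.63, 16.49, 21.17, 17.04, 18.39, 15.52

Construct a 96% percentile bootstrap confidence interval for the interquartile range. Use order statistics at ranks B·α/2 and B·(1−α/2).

Sorted replicates: 12.05, 12.63, 12.96, 13.65, 13.88, 14.04, 14.15, 14.25, 15.52, 15.77, 16.08, 16.27, 16.49, 16.60, 17.03, 17.04, 17.21, 17.54, 17.84, 17.88, 18.08, 18.22, 18.39, 18.73, 18.78, 19.21, 19.47, 19.57, 19.63, 19.85, 19.95, 20.08, 20.39, 20.48, 20.69, 20.80, 20.83, 20.88, 21.07, 21.11, 21.13, 21.17, 21.25, 21.34, 21.55, 21.94, 22.82, 23.70, 24.93, 25.67
α = 0.04; lower rank = 50 × 0.020 = 1; upper rank = 50 × 0.980 = 49.
The 1st smallest replicate is 12.05; the 49th is 24.93.

(12.05, 24.93)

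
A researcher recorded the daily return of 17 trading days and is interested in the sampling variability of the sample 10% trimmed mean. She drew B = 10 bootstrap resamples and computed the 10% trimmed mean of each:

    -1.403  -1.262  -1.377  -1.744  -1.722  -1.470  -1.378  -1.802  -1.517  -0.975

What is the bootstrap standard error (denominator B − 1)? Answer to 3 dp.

Bootstrap SE is the standard deviation of the 10 replicate 10% trimmed means.
Mean of replicates: ((-1.403) + (-1.262) + (-1.377) + (-1.744) + (-1.722) + (-1.470) + (-1.378) + (-1.802) + (-1.517) + (-0.975)) / 10 = -14.6500 / 10 = -1.4650
Sum of squared deviations: (+0.0620)² + (+0.2030)² + (+0.0880)² + (−0.2790)² + (−0.2570)² + (−0.0050)² + (+0.0870)² + (−0.3370)² + (−0.0520)² + (+0.4900)² = 0.5607
Variance = 0.5607 / 9 = 0.0623
SE* = √0.0623

SE* = 0.250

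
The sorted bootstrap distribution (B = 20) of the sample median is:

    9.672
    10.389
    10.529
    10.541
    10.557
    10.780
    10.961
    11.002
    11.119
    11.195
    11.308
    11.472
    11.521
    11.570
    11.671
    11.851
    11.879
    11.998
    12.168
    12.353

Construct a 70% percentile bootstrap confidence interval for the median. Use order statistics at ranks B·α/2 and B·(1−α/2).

α = 0.30; lower rank = 20 × 0.150 = 3; upper rank = 20 × 0.850 = 17.
The 3rd smallest replicate is 10.529; the 17th is 11.879.

(10.529, 11.879)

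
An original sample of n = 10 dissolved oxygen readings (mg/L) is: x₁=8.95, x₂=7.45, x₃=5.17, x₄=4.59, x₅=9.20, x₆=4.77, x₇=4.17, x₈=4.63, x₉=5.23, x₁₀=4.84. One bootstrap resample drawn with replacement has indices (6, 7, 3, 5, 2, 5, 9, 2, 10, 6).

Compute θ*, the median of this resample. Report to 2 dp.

θ* = 5.20

Resample values: 4.77, 4.17, 5.17, 9.20, 7.45, 9.20, 5.23, 7.45, 4.84, 4.77.
Sorted: 4.17, 4.77, 4.77, 4.84, 5.17, 5.23, 7.45, 7.45, 9.20, 9.20
Median = average of the two middle values = 5.20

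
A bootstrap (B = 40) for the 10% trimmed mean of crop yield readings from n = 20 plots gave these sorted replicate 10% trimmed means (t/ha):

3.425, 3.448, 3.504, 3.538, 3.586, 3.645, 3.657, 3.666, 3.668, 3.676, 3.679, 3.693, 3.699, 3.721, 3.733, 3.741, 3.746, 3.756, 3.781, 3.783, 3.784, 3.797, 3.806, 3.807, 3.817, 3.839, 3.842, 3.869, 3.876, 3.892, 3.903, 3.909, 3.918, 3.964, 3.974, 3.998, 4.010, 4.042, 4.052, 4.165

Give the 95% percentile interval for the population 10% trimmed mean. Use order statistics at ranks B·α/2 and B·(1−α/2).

(3.425, 4.052)

α = 0.05; lower rank = 40 × 0.025 = 1; upper rank = 40 × 0.975 = 39.
The 1st smallest replicate is 3.425; the 39th is 4.052.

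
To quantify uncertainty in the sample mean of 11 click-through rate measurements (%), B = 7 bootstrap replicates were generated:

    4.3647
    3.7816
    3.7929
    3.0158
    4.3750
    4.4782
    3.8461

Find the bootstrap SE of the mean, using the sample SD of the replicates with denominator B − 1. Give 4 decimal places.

SE* = 0.5112

Bootstrap SE is the standard deviation of the 7 replicate means.
Mean of replicates: (4.3647 + 3.7816 + 3.7929 + 3.0158 + 4.3750 + 4.4782 + 3.8461) / 7 = 27.65430 / 7 = 3.95061
Sum of squared deviations: (+0.41409)² + (−0.16901)² + (−0.15771)² + (−0.93481)² + (+0.42439)² + (+0.52759)² + (−0.10451)² = 1.56816
Variance = 1.56816 / 6 = 0.26136
SE* = √0.26136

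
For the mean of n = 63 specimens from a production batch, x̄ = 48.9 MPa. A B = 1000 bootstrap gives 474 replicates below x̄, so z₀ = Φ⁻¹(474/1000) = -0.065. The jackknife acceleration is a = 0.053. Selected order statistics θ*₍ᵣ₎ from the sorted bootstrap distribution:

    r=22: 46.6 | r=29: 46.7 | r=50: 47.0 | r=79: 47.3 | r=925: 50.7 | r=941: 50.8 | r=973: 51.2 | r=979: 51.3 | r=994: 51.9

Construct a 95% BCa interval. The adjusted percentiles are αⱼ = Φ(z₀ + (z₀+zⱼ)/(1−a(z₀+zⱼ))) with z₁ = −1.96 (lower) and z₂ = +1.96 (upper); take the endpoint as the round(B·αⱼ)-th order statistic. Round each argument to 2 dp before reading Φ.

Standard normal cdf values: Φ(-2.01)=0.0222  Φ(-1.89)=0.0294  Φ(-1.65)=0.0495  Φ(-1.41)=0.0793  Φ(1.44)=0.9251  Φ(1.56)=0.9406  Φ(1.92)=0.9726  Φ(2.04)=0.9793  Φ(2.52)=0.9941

Lower: z₀ + z₁ = -0.065 + (-1.960) = -2.025; 1 − a(z₀+z₁) = 1 − (0.053)(-2.025) = 1.1073; argument = -0.065 + (-2.025)/1.1073 = -1.8937 → -1.89.
α₁ = Φ(-1.89) = 0.0294; rank = round(1000 × 0.0294) = 29; θ*₍29₎ = 46.7.
Upper: z₀ + z₂ = 1.895; 1 − a(z₀+z₂) = 0.8996; argument = 2.0416 → 2.04; α₂ = 0.9793; rank = 979; θ*₍979₎ = 51.3.

(46.7, 51.3)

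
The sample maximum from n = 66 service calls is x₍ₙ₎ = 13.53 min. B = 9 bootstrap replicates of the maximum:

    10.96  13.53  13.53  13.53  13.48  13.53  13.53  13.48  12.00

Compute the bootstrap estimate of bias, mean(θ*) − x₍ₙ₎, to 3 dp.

bias = −0.467

mean(θ*) = (10.96 + 13.53 + 13.53 + 13.53 + 13.48 + 13.53 + 13.53 + 13.48 + 12.00) / 9 = 13.0633
bias = 13.0633 − 13.53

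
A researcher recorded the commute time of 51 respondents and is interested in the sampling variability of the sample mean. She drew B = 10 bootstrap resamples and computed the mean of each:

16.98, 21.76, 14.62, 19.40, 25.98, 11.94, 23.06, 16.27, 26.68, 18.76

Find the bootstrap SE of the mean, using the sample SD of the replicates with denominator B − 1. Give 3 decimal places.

SE* = 4.826

Bootstrap SE is the standard deviation of the 10 replicate means.
Mean of replicates: (16.98 + 21.76 + 14.62 + 19.40 + 25.98 + 11.94 + 23.06 + 16.27 + 26.68 + 18.76) / 10 = 195.4500 / 10 = 19.5450
Sum of squared deviations: (−2.5650)² + (+2.2150)² + (−4.9250)² + (−0.1450)² + (+6.4350)² + (−7.6050)² + (+3.5150)² + (−3.2750)² + (+7.1350)² + (−0.7850)² = 209.6127
Variance = 209.6127 / 9 = 23.2903
SE* = √23.2903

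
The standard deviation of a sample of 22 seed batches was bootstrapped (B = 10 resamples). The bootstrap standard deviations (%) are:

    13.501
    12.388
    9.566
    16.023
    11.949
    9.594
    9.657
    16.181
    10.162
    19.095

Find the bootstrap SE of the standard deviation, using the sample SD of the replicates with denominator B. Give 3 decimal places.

Bootstrap SE is the standard deviation of the 10 replicate standard deviations.
Mean of replicates: (13.501 + 12.388 + 9.566 + 16.023 + 11.949 + 9.594 + 9.657 + 16.181 + 10.162 + 19.095) / 10 = 128.1160 / 10 = 12.8116
Sum of squared deviations: (+0.6894)² + (−0.4236)² + (−3.2456)² + (+3.2114)² + (−0.8626)² + (−3.2176)² + (−3.1546)² + (+3.3694)² + (−2.6496)² + (+6.2834)² = 100.4046
Variance = 100.4046 / 10 = 10.0405
SE* = √10.0405

SE* = 3.169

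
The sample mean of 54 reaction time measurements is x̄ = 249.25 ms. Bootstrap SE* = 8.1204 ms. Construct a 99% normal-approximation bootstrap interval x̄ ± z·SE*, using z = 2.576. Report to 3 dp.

Margin = 2.576 × 8.1204 = 20.9182
Interval: 249.25 ± 20.9182

(228.332, 270.168)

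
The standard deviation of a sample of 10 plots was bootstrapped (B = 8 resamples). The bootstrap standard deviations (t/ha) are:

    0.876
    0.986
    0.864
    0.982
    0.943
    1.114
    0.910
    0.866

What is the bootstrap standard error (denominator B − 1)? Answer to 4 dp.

SE* = 0.0848

Bootstrap SE is the standard deviation of the 8 replicate standard deviations.
Mean of replicates: (0.876 + 0.986 + 0.864 + 0.982 + 0.943 + 1.114 + 0.910 + 0.866) / 8 = 7.54100 / 8 = 0.94263
Sum of squared deviations: (−0.06663)² + (+0.04337)² + (−0.07863)² + (+0.03937)² + (+0.00037)² + (+0.17138)² + (−0.03263)² + (−0.07663)² = 0.05036
Variance = 0.05036 / 7 = 0.00719
SE* = √0.00719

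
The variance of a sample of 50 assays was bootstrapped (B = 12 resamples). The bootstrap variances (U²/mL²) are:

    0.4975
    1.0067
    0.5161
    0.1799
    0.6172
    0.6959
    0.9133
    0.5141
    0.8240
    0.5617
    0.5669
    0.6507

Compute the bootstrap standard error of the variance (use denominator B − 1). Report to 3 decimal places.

Bootstrap SE is the standard deviation of the 12 replicate variances.
Mean of replicates: (0.4975 + 1.0067 + 0.5161 + 0.1799 + 0.6172 + 0.6959 + 0.9133 + 0.5141 + 0.8240 + 0.5617 + 0.5669 + 0.6507) / 12 = 7.54400 / 12 = 0.62867
Sum of squared deviations: (−0.13117)² + (+0.37803)² + (−0.11257)² + (−0.44877)² + (−0.01147)² + (+0.06723)² + (+0.28463)² + (−0.11457)² + (+0.19533)² + (−0.06697)² + (−0.06177)² + (+0.02203)² = 0.51991
Variance = 0.51991 / 11 = 0.04726
SE* = √0.04726

SE* = 0.217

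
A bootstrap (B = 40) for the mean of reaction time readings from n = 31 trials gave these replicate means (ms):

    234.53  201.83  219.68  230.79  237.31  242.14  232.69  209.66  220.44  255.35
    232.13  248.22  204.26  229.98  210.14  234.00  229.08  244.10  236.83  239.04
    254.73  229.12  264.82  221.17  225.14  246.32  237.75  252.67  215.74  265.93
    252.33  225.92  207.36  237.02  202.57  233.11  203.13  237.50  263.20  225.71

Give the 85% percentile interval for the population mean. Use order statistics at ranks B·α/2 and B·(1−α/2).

(203.13, 255.35)

Sorted replicates: 201.83, 202.57, 203.13, 204.26, 207.36, 209.66, 210.14, 215.74, 219.68, 220.44, 221.17, 225.14, 225.71, 225.92, 229.08, 229.12, 229.98, 230.79, 232.13, 232.69, 233.11, 234.00, 234.53, 236.83, 237.02, 237.31, 237.50, 237.75, 239.04, 242.14, 244.10, 246.32, 248.22, 252.33, 252.67, 254.73, 255.35, 263.20, 264.82, 265.93
α = 0.15; lower rank = 40 × 0.075 = 3; upper rank = 40 × 0.925 = 37.
The 3rd smallest replicate is 203.13; the 37th is 255.35.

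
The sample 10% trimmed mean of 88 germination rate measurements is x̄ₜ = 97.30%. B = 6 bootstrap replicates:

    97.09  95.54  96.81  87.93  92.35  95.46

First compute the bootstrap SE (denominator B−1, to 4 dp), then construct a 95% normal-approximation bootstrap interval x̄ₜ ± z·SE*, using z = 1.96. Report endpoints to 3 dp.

(90.438, 104.162)

Mean of replicates = 94.1967; sum of squared deviations = 61.2827; SE* = √(61.2827/5) = 3.5009
Margin = 1.96 × 3.5009 = 6.8618
Interval: 97.30 ± 6.8618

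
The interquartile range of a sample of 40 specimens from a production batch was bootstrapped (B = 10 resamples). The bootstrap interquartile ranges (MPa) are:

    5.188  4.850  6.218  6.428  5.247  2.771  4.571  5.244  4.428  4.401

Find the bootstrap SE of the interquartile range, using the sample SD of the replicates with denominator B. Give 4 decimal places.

Bootstrap SE is the standard deviation of the 10 replicate interquartile ranges.
Mean of replicates: (5.188 + 4.850 + 6.218 + 6.428 + 5.247 + 2.771 + 4.571 + 5.244 + 4.428 + 4.401) / 10 = 49.34600 / 10 = 4.93460
Sum of squared deviations: (+0.25340)² + (−0.08460)² + (+1.28340)² + (+1.49340)² + (+0.31240)² + (−2.16360)² + (−0.36360)² + (+0.30940)² + (−0.50660)² + (−0.53360)² = 9.49679
Variance = 9.49679 / 10 = 0.94968
SE* = √0.94968

SE* = 0.9745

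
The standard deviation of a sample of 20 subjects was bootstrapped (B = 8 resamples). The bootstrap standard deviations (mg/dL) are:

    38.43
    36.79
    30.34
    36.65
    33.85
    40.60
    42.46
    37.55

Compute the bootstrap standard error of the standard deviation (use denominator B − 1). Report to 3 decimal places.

Bootstrap SE is the standard deviation of the 8 replicate standard deviations.
Mean of replicates: (38.43 + 36.79 + 30.34 + 36.65 + 33.85 + 40.60 + 42.46 + 37.55) / 8 = 296.6700 / 8 = 37.0838
Sum of squared deviations: (+1.3462)² + (−0.2938)² + (−6.7438)² + (−0.4338)² + (−3.2338)² + (+3.5162)² + (+5.3762)² + (+0.4662)² = 99.5076
Variance = 99.5076 / 7 = 14.2154
SE* = √14.2154

SE* = 3.770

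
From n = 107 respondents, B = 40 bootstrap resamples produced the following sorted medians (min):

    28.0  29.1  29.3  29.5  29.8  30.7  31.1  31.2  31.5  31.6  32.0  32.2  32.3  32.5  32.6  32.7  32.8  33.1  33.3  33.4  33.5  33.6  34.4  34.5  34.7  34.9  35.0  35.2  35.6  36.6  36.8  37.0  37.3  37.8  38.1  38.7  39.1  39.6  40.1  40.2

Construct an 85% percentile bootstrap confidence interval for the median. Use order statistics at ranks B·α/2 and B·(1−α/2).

(29.3, 39.1)

α = 0.15; lower rank = 40 × 0.075 = 3; upper rank = 40 × 0.925 = 37.
The 3rd smallest replicate is 29.3; the 37th is 39.1.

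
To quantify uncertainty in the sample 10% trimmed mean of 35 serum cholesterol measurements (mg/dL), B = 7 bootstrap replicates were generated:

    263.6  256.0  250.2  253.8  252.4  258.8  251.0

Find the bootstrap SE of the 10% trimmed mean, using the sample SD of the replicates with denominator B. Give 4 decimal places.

Bootstrap SE is the standard deviation of the 7 replicate 10% trimmed means.
Mean of replicates: (263.6 + 256.0 + 250.2 + 253.8 + 252.4 + 258.8 + 251.0) / 7 = 1785.80000 / 7 = 255.11429
Sum of squared deviations: (+8.48571)² + (+0.88571)² + (−4.91429)² + (−1.31429)² + (−2.71429)² + (+3.68571)² + (−4.11429)² = 136.54857
Variance = 136.54857 / 7 = 19.50694
SE* = √19.50694

SE* = 4.4167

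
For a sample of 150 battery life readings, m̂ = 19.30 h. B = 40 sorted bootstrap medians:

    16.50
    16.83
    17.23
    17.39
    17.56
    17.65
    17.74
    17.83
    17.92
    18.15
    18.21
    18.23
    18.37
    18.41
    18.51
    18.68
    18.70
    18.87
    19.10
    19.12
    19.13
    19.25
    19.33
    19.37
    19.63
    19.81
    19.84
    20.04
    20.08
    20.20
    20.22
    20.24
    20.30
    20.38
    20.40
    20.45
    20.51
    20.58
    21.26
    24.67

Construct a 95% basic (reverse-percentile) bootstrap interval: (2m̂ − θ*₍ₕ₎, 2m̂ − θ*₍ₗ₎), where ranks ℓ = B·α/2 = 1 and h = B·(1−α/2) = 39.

Percentile endpoints at ranks 1 and 39: θ*₍1₎ = 16.50, θ*₍39₎ = 21.26.
Basic interval reflects these around m̂:
  lower = 2 × 19.30 − 21.26 = 17.34
  upper = 2 × 19.30 − 16.50 = 22.10

(17.34, 22.10)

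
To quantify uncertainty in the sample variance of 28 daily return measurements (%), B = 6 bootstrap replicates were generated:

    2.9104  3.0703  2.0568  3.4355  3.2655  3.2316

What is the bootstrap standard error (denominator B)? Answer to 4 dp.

SE* = 0.4502

Bootstrap SE is the standard deviation of the 6 replicate variances.
Mean of replicates: (2.9104 + 3.0703 + 2.0568 + 3.4355 + 3.2655 + 3.2316) / 6 = 17.97010 / 6 = 2.99502
Sum of squared deviations: (−0.08462)² + (+0.07528)² + (−0.93822)² + (+0.44048)² + (+0.27048)² + (+0.23658)² = 1.21624
Variance = 1.21624 / 6 = 0.20271
SE* = √0.20271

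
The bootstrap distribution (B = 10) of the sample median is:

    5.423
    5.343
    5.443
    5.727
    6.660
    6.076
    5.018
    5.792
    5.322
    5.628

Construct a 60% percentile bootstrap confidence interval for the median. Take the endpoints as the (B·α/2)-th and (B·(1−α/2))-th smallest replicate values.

Sorted replicates: 5.018, 5.322, 5.343, 5.423, 5.443, 5.628, 5.727, 5.792, 6.076, 6.660
α = 0.40; lower rank = 10 × 0.200 = 2; upper rank = 10 × 0.800 = 8.
The 2nd smallest replicate is 5.322; the 8th is 5.792.

(5.322, 5.792)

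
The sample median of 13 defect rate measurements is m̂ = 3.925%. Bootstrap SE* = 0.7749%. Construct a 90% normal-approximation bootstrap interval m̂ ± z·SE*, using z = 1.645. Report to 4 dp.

Margin = 1.645 × 0.7749 = 1.27471
Interval: 3.925 ± 1.27471

(2.6503, 5.1997)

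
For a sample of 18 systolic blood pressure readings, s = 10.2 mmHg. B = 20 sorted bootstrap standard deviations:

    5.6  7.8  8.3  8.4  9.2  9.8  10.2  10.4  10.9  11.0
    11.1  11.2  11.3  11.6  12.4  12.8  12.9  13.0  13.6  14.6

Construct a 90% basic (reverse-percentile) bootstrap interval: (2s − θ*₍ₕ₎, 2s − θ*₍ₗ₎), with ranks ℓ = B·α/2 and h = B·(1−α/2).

Percentile endpoints at ranks 1 and 19: θ*₍1₎ = 5.6, θ*₍19₎ = 13.6.
Basic interval reflects these around s:
  lower = 2 × 10.2 − 13.6 = 6.8
  upper = 2 × 10.2 − 5.6 = 14.8

(6.8, 14.8)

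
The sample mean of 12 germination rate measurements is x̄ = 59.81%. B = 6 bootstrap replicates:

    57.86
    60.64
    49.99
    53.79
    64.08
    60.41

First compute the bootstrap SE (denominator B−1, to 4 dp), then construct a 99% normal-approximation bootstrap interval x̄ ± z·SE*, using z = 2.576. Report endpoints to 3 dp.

(46.605, 73.015)

Mean of replicates = 57.7950; sum of squared deviations = 131.3957; SE* = √(131.3957/5) = 5.1263
Margin = 2.576 × 5.1263 = 13.2053
Interval: 59.81 ± 13.2053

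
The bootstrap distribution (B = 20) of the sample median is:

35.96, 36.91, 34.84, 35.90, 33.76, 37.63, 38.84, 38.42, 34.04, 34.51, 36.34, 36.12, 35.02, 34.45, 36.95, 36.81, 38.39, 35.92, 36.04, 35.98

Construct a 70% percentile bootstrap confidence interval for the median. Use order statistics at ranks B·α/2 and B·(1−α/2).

Sorted replicates: 33.76, 34.04, 34.45, 34.51, 34.84, 35.02, 35.90, 35.92, 35.96, 35.98, 36.04, 36.12, 36.34, 36.81, 36.91, 36.95, 37.63, 38.39, 38.42, 38.84
α = 0.30; lower rank = 20 × 0.150 = 3; upper rank = 20 × 0.850 = 17.
The 3rd smallest replicate is 34.45; the 17th is 37.63.

(34.45, 37.63)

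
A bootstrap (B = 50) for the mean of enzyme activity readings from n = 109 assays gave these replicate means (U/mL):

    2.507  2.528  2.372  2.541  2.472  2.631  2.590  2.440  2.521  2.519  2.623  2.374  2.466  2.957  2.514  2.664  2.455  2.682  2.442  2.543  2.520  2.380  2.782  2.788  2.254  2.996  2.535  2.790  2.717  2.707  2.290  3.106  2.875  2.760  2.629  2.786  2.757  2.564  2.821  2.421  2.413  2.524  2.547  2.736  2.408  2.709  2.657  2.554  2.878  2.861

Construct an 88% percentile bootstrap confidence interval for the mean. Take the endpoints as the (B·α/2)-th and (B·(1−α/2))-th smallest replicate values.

(2.372, 2.878)

Sorted replicates: 2.254, 2.290, 2.372, 2.374, 2.380, 2.408, 2.413, 2.421, 2.440, 2.442, 2.455, 2.466, 2.472, 2.507, 2.514, 2.519, 2.520, 2.521, 2.524, 2.528, 2.535, 2.541, 2.543, 2.547, 2.554, 2.564, 2.590, 2.623, 2.629, 2.631, 2.657, 2.664, 2.682, 2.707, 2.709, 2.717, 2.736, 2.757, 2.760, 2.782, 2.786, 2.788, 2.790, 2.821, 2.861, 2.875, 2.878, 2.957, 2.996, 3.106
α = 0.12; lower rank = 50 × 0.060 = 3; upper rank = 50 × 0.940 = 47.
The 3rd smallest replicate is 2.372; the 47th is 2.878.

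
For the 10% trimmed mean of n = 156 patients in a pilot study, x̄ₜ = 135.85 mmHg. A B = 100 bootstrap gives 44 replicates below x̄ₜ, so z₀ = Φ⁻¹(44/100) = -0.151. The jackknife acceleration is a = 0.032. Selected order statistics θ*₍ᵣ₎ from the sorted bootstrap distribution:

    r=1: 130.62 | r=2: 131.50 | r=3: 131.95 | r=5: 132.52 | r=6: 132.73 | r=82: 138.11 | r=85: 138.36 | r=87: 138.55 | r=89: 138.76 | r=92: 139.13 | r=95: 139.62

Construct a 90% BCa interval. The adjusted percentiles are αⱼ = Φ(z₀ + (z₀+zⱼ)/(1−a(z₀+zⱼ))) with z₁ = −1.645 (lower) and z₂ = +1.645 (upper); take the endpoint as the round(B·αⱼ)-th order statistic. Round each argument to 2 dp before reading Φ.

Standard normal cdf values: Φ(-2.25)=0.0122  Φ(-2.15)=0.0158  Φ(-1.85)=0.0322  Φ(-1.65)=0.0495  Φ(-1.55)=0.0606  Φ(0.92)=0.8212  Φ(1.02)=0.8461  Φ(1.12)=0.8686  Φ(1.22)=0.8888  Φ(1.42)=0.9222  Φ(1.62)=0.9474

(131.95, 139.13)

Lower: z₀ + z₁ = -0.151 + (-1.645) = -1.796; 1 − a(z₀+z₁) = 1 − (0.032)(-1.796) = 1.0575; argument = -0.151 + (-1.796)/1.0575 = -1.8494 → -1.85.
α₁ = Φ(-1.85) = 0.0322; rank = round(100 × 0.0322) = 3; θ*₍3₎ = 131.95.
Upper: z₀ + z₂ = 1.494; 1 − a(z₀+z₂) = 0.9522; argument = 1.4180 → 1.42; α₂ = 0.9222; rank = 92; θ*₍92₎ = 139.13.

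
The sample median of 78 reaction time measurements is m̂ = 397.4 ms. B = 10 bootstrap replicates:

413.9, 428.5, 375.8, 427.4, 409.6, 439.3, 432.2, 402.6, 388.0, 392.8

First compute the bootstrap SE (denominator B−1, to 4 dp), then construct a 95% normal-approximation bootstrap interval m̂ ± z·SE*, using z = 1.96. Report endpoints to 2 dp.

Mean of replicates = 411.0100; sum of squared deviations = 4005.7490; SE* = √(4005.7490/9) = 21.0970
Margin = 1.96 × 21.0970 = 41.350
Interval: 397.4 ± 41.350

(356.05, 438.75)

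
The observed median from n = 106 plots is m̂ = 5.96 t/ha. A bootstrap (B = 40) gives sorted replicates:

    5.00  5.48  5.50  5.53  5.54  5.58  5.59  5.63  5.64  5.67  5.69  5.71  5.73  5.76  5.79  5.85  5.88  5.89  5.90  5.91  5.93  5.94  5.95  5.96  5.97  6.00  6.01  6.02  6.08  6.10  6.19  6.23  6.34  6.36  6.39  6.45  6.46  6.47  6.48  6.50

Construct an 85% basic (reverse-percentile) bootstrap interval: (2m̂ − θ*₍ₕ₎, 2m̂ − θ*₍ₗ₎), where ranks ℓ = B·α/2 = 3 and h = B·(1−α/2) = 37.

(5.46, 6.42)

Percentile endpoints at ranks 3 and 37: θ*₍3₎ = 5.50, θ*₍37₎ = 6.46.
Basic interval reflects these around m̂:
  lower = 2 × 5.96 − 6.46 = 5.46
  upper = 2 × 5.96 − 5.50 = 6.42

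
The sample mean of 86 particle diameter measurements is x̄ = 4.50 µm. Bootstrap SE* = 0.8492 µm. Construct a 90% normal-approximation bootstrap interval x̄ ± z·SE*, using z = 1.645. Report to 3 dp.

(3.103, 5.897)

Margin = 1.645 × 0.8492 = 1.3969
Interval: 4.50 ± 1.3969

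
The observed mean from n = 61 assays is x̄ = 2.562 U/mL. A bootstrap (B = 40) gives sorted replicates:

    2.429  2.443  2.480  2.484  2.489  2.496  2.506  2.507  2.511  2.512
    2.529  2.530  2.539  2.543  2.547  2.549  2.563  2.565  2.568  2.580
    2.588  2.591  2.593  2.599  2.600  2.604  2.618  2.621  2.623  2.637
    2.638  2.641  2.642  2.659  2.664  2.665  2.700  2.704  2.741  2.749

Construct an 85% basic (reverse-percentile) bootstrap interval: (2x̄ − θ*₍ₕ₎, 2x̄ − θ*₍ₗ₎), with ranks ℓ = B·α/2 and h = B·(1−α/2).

(2.424, 2.644)

Percentile endpoints at ranks 3 and 37: θ*₍3₎ = 2.480, θ*₍37₎ = 2.700.
Basic interval reflects these around x̄:
  lower = 2 × 2.562 − 2.700 = 2.424
  upper = 2 × 2.562 − 2.480 = 2.644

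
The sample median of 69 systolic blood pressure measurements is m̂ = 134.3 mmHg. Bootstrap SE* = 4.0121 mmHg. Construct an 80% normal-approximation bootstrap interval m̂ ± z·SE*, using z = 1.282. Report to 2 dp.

Margin = 1.282 × 4.0121 = 5.144
Interval: 134.3 ± 5.144

(129.16, 139.44)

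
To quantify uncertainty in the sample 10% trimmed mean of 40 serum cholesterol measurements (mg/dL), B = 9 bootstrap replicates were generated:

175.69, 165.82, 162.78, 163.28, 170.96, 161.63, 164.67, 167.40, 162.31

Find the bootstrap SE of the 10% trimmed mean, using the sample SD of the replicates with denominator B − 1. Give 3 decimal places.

Bootstrap SE is the standard deviation of the 9 replicate 10% trimmed means.
Mean of replicates: (175.69 + 165.82 + 162.78 + 163.28 + 170.96 + 161.63 + 164.67 + 167.40 + 162.31) / 9 = 1494.5400 / 9 = 166.0600
Sum of squared deviations: (+9.6300)² + (−0.2400)² + (−3.2800)² + (−2.7800)² + (+4.9000)² + (−4.4300)² + (−1.3900)² + (+1.3400)² + (−3.7500)² = 172.7064
Variance = 172.7064 / 8 = 21.5883
SE* = √21.5883

SE* = 4.646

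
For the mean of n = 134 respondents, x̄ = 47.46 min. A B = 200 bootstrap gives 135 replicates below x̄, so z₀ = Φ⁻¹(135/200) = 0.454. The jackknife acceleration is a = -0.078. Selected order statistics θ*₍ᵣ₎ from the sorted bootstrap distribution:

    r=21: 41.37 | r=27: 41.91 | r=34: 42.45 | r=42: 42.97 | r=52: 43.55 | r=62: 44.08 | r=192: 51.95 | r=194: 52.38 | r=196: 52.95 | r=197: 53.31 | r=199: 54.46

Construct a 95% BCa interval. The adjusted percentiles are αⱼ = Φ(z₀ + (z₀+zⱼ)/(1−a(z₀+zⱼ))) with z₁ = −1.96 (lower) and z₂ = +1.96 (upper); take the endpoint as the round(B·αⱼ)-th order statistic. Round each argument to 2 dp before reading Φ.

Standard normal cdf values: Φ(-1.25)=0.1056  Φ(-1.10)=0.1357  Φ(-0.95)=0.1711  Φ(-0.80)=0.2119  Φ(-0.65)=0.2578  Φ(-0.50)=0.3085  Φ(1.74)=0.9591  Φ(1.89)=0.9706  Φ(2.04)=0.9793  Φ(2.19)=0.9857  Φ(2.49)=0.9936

(41.37, 54.46)

Lower: z₀ + z₁ = 0.454 + (-1.960) = -1.506; 1 − a(z₀+z₁) = 1 − (-0.078)(-1.506) = 0.8825; argument = 0.454 + (-1.506)/0.8825 = -1.2525 → -1.25.
α₁ = Φ(-1.25) = 0.1056; rank = round(200 × 0.1056) = 21; θ*₍21₎ = 41.37.
Upper: z₀ + z₂ = 2.414; 1 − a(z₀+z₂) = 1.1883; argument = 2.4855 → 2.49; α₂ = 0.9936; rank = 199; θ*₍199₎ = 54.46.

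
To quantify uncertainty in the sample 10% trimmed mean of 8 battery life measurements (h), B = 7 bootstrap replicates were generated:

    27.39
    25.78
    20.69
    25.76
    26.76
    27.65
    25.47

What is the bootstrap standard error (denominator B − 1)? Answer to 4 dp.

Bootstrap SE is the standard deviation of the 7 replicate 10% trimmed means.
Mean of replicates: (27.39 + 25.78 + 20.69 + 25.76 + 26.76 + 27.65 + 25.47) / 7 = 179.50000 / 7 = 25.64286
Sum of squared deviations: (+1.74714)² + (+0.13714)² + (−4.95286)² + (+0.11714)² + (+1.11714)² + (+2.00714)² + (−0.17286)² = 32.92234
Variance = 32.92234 / 6 = 5.48706
SE* = √5.48706

SE* = 2.3424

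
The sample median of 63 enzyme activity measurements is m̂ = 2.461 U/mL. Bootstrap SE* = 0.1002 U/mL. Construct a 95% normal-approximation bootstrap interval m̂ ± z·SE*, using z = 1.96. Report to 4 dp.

Margin = 1.96 × 0.1002 = 0.19639
Interval: 2.461 ± 0.19639

(2.2646, 2.6574)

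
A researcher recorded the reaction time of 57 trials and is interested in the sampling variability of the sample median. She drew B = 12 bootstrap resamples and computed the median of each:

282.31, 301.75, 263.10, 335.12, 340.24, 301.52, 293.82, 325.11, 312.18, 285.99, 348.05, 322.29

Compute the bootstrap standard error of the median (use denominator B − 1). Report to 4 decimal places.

SE* = 25.7892

Bootstrap SE is the standard deviation of the 12 replicate medians.
Mean of replicates: (282.31 + 301.75 + 263.10 + 335.12 + 340.24 + 301.52 + 293.82 + 325.11 + 312.18 + 285.99 + 348.05 + 322.29) / 12 = 3711.48000 / 12 = 309.29000
Sum of squared deviations: (−26.98000)² + (−7.54000)² + (−46.19000)² + (+25.83000)² + (+30.95000)² + (−7.77000)² + (−15.47000)² + (+15.82000)² + (+2.89000)² + (−23.30000)² + (+38.76000)² + (+13.00000)² = 7315.92540
Variance = 7315.92540 / 11 = 665.08413
SE* = √665.08413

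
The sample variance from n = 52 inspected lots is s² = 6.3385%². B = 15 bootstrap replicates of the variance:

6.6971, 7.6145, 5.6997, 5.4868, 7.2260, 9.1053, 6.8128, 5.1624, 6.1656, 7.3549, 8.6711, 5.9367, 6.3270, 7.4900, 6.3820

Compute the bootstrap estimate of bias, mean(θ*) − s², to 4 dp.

bias = +0.4703

mean(θ*) = (6.6971 + 7.6145 + 5.6997 + 5.4868 + 7.2260 + 9.1053 + 6.8128 + 5.1624 + 6.1656 + 7.3549 + 8.6711 + 5.9367 + 6.3270 + 7.4900 + 6.3820) / 15 = 6.80879
bias = 6.80879 − 6.3385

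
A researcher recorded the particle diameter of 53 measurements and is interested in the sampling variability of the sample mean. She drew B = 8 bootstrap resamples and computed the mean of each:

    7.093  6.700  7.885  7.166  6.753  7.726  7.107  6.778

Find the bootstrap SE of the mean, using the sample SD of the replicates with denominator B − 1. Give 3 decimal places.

Bootstrap SE is the standard deviation of the 8 replicate means.
Mean of replicates: (7.093 + 6.700 + 7.885 + 7.166 + 6.753 + 7.726 + 7.107 + 6.778) / 8 = 57.2080 / 8 = 7.1510
Sum of squared deviations: (−0.0580)² + (−0.4510)² + (+0.7340)² + (+0.0150)² + (−0.3980)² + (+0.5750)² + (−0.0440)² + (−0.3730)² = 1.3758
Variance = 1.3758 / 7 = 0.1965
SE* = √0.1965

SE* = 0.443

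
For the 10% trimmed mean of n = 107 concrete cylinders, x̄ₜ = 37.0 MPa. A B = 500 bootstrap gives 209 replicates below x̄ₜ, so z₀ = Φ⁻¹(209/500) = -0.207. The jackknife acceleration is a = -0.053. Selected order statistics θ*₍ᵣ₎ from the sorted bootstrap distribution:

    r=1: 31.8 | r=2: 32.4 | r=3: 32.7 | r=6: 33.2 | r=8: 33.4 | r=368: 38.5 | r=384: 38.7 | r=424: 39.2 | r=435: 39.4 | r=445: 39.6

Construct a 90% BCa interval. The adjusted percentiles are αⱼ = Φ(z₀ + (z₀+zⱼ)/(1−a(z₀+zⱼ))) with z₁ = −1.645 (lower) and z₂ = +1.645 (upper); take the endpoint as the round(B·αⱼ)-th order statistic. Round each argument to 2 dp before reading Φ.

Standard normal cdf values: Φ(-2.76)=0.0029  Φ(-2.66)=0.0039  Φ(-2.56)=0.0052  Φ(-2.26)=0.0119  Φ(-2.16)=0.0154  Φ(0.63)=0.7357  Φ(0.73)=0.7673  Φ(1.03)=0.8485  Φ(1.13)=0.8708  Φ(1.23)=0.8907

(33.2, 39.4)

Lower: z₀ + z₁ = -0.207 + (-1.645) = -1.852; 1 − a(z₀+z₁) = 1 − (-0.053)(-1.852) = 0.9018; argument = -0.207 + (-1.852)/0.9018 = -2.2606 → -2.26.
α₁ = Φ(-2.26) = 0.0119; rank = round(500 × 0.0119) = 6; θ*₍6₎ = 33.2.
Upper: z₀ + z₂ = 1.438; 1 − a(z₀+z₂) = 1.0762; argument = 1.1292 → 1.13; α₂ = 0.8708; rank = 435; θ*₍435₎ = 39.4.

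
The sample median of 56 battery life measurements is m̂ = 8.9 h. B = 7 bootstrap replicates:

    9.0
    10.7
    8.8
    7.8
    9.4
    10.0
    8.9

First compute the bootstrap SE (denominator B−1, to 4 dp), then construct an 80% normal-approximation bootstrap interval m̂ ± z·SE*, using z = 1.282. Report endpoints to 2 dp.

(7.71, 10.09)

Mean of replicates = 9.2286; sum of squared deviations = 5.1743; SE* = √(5.1743/6) = 0.9286
Margin = 1.282 × 0.9286 = 1.190
Interval: 8.9 ± 1.190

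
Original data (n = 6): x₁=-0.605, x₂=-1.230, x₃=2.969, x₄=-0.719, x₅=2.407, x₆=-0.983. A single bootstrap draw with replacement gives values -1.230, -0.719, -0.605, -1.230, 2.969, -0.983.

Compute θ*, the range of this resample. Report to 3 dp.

Range = 2.969 − -1.230 = 4.199

θ* = 4.199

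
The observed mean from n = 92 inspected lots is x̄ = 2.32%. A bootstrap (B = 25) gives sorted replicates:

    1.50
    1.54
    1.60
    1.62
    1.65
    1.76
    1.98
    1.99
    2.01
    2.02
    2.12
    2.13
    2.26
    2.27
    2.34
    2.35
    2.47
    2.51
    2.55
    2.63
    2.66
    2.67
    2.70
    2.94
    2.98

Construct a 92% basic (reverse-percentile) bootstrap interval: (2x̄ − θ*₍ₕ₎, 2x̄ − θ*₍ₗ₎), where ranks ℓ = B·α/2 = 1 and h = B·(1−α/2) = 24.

Percentile endpoints at ranks 1 and 24: θ*₍1₎ = 1.50, θ*₍24₎ = 2.94.
Basic interval reflects these around x̄:
  lower = 2 × 2.32 − 2.94 = 1.70
  upper = 2 × 2.32 − 1.50 = 3.14

(1.70, 3.14)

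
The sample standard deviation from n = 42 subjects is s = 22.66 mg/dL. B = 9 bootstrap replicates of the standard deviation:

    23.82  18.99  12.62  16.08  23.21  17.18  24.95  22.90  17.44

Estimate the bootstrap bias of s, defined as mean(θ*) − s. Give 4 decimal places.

bias = −2.9722

mean(θ*) = (23.82 + 18.99 + 12.62 + 16.08 + 23.21 + 17.18 + 24.95 + 22.90 + 17.44) / 9 = 19.68778
bias = 19.68778 − 22.66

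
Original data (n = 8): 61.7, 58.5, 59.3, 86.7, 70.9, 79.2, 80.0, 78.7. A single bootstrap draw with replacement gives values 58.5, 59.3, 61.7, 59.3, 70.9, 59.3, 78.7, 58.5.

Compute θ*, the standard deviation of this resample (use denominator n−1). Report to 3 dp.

Mean = 63.2750; sum of squared deviations = 391.5550
s² = 391.5550 / 7 = 55.9364
s = √55.9364 = 7.479

θ* = 7.479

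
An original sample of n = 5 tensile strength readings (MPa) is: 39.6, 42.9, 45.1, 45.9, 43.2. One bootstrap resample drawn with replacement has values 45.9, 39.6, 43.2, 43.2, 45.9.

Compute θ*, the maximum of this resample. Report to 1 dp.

Maximum = 45.9

θ* = 45.9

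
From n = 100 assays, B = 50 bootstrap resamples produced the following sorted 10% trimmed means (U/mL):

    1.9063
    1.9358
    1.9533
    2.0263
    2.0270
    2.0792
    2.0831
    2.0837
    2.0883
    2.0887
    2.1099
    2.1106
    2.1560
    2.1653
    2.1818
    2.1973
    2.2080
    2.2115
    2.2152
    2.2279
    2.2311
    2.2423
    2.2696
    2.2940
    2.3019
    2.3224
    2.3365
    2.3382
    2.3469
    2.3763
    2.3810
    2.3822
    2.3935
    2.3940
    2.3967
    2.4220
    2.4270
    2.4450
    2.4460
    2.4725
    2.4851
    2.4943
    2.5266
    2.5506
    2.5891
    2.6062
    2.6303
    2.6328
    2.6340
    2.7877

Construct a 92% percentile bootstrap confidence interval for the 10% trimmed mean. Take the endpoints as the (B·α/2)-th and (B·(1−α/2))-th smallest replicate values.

α = 0.08; lower rank = 50 × 0.040 = 2; upper rank = 50 × 0.960 = 48.
The 2nd smallest replicate is 1.9358; the 48th is 2.6328.

(1.9358, 2.6328)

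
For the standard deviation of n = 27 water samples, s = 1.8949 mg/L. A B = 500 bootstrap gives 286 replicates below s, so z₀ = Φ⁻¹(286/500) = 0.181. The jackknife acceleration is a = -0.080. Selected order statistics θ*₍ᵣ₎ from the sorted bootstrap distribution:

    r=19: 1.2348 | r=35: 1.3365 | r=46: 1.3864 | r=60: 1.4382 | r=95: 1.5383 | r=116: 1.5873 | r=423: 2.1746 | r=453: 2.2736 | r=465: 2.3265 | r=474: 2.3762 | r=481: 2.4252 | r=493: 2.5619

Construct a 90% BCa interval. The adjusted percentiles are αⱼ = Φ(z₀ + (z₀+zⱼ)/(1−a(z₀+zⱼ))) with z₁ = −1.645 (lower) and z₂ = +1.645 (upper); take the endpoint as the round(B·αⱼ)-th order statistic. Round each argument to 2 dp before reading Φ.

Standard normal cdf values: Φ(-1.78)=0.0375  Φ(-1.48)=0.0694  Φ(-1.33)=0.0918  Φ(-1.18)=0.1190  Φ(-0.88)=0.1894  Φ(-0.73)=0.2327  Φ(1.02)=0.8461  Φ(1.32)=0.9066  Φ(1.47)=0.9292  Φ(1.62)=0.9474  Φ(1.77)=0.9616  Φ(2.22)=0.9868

(1.3365, 2.4252)

Lower: z₀ + z₁ = 0.181 + (-1.645) = -1.464; 1 − a(z₀+z₁) = 1 − (-0.080)(-1.464) = 0.8829; argument = 0.181 + (-1.464)/0.8829 = -1.4772 → -1.48.
α₁ = Φ(-1.48) = 0.0694; rank = round(500 × 0.0694) = 35; θ*₍35₎ = 1.3365.
Upper: z₀ + z₂ = 1.826; 1 − a(z₀+z₂) = 1.1461; argument = 1.7743 → 1.77; α₂ = 0.9616; rank = 481; θ*₍481₎ = 2.4252.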